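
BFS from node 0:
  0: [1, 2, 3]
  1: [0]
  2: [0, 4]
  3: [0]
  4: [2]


Visit 0, enqueue [1, 2, 3]
Visit 1, enqueue []
Visit 2, enqueue [4]
Visit 3, enqueue []
Visit 4, enqueue []

BFS order: [0, 1, 2, 3, 4]


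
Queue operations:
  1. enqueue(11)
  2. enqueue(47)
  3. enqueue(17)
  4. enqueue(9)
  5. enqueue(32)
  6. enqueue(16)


enqueue(11) -> [11]
enqueue(47) -> [11, 47]
enqueue(17) -> [11, 47, 17]
enqueue(9) -> [11, 47, 17, 9]
enqueue(32) -> [11, 47, 17, 9, 32]
enqueue(16) -> [11, 47, 17, 9, 32, 16]

Final queue: [11, 47, 17, 9, 32, 16]


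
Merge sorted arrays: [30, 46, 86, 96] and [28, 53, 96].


Take 28 from B
Take 30 from A
Take 46 from A
Take 53 from B
Take 86 from A
Take 96 from A

Merged: [28, 30, 46, 53, 86, 96, 96]


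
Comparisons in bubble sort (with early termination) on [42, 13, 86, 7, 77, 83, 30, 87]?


Algorithm: bubble sort (with early termination)
Input: [42, 13, 86, 7, 77, 83, 30, 87]
Sorted: [7, 13, 30, 42, 77, 83, 86, 87]

25


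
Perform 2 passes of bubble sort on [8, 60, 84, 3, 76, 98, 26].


Initial: [8, 60, 84, 3, 76, 98, 26]
Pass 1: [8, 60, 3, 76, 84, 26, 98] (3 swaps)
Pass 2: [8, 3, 60, 76, 26, 84, 98] (2 swaps)

After 2 passes: [8, 3, 60, 76, 26, 84, 98]


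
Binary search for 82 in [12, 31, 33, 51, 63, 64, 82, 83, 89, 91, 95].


Step 1: lo=0, hi=10, mid=5, val=64
Step 2: lo=6, hi=10, mid=8, val=89
Step 3: lo=6, hi=7, mid=6, val=82

Found at index 6


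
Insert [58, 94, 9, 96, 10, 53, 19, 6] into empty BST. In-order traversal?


Insert 58: root
Insert 94: R from 58
Insert 9: L from 58
Insert 96: R from 58 -> R from 94
Insert 10: L from 58 -> R from 9
Insert 53: L from 58 -> R from 9 -> R from 10
Insert 19: L from 58 -> R from 9 -> R from 10 -> L from 53
Insert 6: L from 58 -> L from 9

In-order: [6, 9, 10, 19, 53, 58, 94, 96]


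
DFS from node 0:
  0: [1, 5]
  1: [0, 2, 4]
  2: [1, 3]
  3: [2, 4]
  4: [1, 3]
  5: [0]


Visit 0, push [5, 1]
Visit 1, push [4, 2]
Visit 2, push [3]
Visit 3, push [4]
Visit 4, push []
Visit 5, push []

DFS order: [0, 1, 2, 3, 4, 5]


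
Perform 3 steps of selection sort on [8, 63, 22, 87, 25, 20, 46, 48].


Initial: [8, 63, 22, 87, 25, 20, 46, 48]
Step 1: min=8 at 0
  Swap: [8, 63, 22, 87, 25, 20, 46, 48]
Step 2: min=20 at 5
  Swap: [8, 20, 22, 87, 25, 63, 46, 48]
Step 3: min=22 at 2
  Swap: [8, 20, 22, 87, 25, 63, 46, 48]

After 3 steps: [8, 20, 22, 87, 25, 63, 46, 48]


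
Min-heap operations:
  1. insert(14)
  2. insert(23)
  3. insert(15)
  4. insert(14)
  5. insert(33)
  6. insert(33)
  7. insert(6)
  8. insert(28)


insert(14) -> [14]
insert(23) -> [14, 23]
insert(15) -> [14, 23, 15]
insert(14) -> [14, 14, 15, 23]
insert(33) -> [14, 14, 15, 23, 33]
insert(33) -> [14, 14, 15, 23, 33, 33]
insert(6) -> [6, 14, 14, 23, 33, 33, 15]
insert(28) -> [6, 14, 14, 23, 33, 33, 15, 28]

Final heap: [6, 14, 14, 23, 33, 33, 15, 28]


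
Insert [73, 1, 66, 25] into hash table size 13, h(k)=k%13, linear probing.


Insert 73: h=8 -> slot 8
Insert 1: h=1 -> slot 1
Insert 66: h=1, 1 probes -> slot 2
Insert 25: h=12 -> slot 12

Table: [None, 1, 66, None, None, None, None, None, 73, None, None, None, 25]


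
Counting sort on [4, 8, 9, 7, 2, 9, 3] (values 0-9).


Input: [4, 8, 9, 7, 2, 9, 3]
Counts: [0, 0, 1, 1, 1, 0, 0, 1, 1, 2]

Sorted: [2, 3, 4, 7, 8, 9, 9]


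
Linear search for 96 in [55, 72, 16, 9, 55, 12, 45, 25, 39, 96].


i=0: 55!=96
i=1: 72!=96
i=2: 16!=96
i=3: 9!=96
i=4: 55!=96
i=5: 12!=96
i=6: 45!=96
i=7: 25!=96
i=8: 39!=96
i=9: 96==96 found!

Found at 9, 10 comps


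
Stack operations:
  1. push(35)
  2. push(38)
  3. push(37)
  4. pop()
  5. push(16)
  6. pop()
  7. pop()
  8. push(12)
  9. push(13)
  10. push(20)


push(35) -> [35]
push(38) -> [35, 38]
push(37) -> [35, 38, 37]
pop()->37, [35, 38]
push(16) -> [35, 38, 16]
pop()->16, [35, 38]
pop()->38, [35]
push(12) -> [35, 12]
push(13) -> [35, 12, 13]
push(20) -> [35, 12, 13, 20]

Final stack: [35, 12, 13, 20]


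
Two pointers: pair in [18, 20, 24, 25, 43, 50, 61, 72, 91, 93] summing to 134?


lo=0(18)+hi=9(93)=111
lo=1(20)+hi=9(93)=113
lo=2(24)+hi=9(93)=117
lo=3(25)+hi=9(93)=118
lo=4(43)+hi=9(93)=136
lo=4(43)+hi=8(91)=134

Yes: 43+91=134


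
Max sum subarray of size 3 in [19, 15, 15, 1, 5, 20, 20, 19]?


[0:3]: 49
[1:4]: 31
[2:5]: 21
[3:6]: 26
[4:7]: 45
[5:8]: 59

Max: 59 at [5:8]


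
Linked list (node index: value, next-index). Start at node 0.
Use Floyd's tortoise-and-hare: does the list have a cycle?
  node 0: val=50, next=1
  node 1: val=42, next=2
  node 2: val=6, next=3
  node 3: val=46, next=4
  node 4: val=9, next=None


Floyd's tortoise (slow, +1) and hare (fast, +2):
  init: slow=0, fast=0
  step 1: slow=1, fast=2
  step 2: slow=2, fast=4
  step 3: fast -> None, no cycle

Cycle: no


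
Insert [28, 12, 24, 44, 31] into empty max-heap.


Insert 28: [28]
Insert 12: [28, 12]
Insert 24: [28, 12, 24]
Insert 44: [44, 28, 24, 12]
Insert 31: [44, 31, 24, 12, 28]

Final heap: [44, 31, 24, 12, 28]


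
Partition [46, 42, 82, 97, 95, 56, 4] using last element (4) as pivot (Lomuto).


Pivot: 4
Place pivot at 0: [4, 42, 82, 97, 95, 56, 46]

Partitioned: [4, 42, 82, 97, 95, 56, 46]


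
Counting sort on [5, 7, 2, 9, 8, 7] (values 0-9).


Input: [5, 7, 2, 9, 8, 7]
Counts: [0, 0, 1, 0, 0, 1, 0, 2, 1, 1]

Sorted: [2, 5, 7, 7, 8, 9]


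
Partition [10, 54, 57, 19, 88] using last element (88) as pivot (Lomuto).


Pivot: 88
  10 <= 88: advance i (no swap)
  54 <= 88: advance i (no swap)
  57 <= 88: advance i (no swap)
  19 <= 88: advance i (no swap)
Place pivot at 4: [10, 54, 57, 19, 88]

Partitioned: [10, 54, 57, 19, 88]


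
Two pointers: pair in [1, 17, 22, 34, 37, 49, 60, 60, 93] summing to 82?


lo=0(1)+hi=8(93)=94
lo=0(1)+hi=7(60)=61
lo=1(17)+hi=7(60)=77
lo=2(22)+hi=7(60)=82

Yes: 22+60=82


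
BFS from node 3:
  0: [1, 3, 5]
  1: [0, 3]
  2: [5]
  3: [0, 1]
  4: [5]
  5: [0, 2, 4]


Visit 3, enqueue [0, 1]
Visit 0, enqueue [5]
Visit 1, enqueue []
Visit 5, enqueue [2, 4]
Visit 2, enqueue []
Visit 4, enqueue []

BFS order: [3, 0, 1, 5, 2, 4]


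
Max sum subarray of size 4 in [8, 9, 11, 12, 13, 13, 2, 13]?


[0:4]: 40
[1:5]: 45
[2:6]: 49
[3:7]: 40
[4:8]: 41

Max: 49 at [2:6]


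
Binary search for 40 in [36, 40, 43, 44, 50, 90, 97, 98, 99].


Step 1: lo=0, hi=8, mid=4, val=50
Step 2: lo=0, hi=3, mid=1, val=40

Found at index 1


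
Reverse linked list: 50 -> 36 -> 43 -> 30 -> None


Step 1: curr=50, set curr.next=prev(None) | reversed so far: 50
Step 2: curr=36, set curr.next=prev(50) | reversed so far: 36 -> 50
Step 3: curr=43, set curr.next=prev(36) | reversed so far: 43 -> 36 -> 50
Step 4: curr=30, set curr.next=prev(43) | reversed so far: 30 -> 43 -> 36 -> 50

30 -> 43 -> 36 -> 50 -> None


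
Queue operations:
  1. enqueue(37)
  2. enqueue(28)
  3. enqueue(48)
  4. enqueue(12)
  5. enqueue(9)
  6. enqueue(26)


enqueue(37) -> [37]
enqueue(28) -> [37, 28]
enqueue(48) -> [37, 28, 48]
enqueue(12) -> [37, 28, 48, 12]
enqueue(9) -> [37, 28, 48, 12, 9]
enqueue(26) -> [37, 28, 48, 12, 9, 26]

Final queue: [37, 28, 48, 12, 9, 26]


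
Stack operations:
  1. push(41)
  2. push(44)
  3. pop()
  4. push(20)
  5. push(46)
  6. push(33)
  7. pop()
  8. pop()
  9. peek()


push(41) -> [41]
push(44) -> [41, 44]
pop()->44, [41]
push(20) -> [41, 20]
push(46) -> [41, 20, 46]
push(33) -> [41, 20, 46, 33]
pop()->33, [41, 20, 46]
pop()->46, [41, 20]
peek()->20

Final stack: [41, 20]


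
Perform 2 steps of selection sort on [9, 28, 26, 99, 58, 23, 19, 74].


Initial: [9, 28, 26, 99, 58, 23, 19, 74]
Step 1: min=9 at 0
  Swap: [9, 28, 26, 99, 58, 23, 19, 74]
Step 2: min=19 at 6
  Swap: [9, 19, 26, 99, 58, 23, 28, 74]

After 2 steps: [9, 19, 26, 99, 58, 23, 28, 74]


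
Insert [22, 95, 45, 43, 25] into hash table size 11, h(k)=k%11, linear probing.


Insert 22: h=0 -> slot 0
Insert 95: h=7 -> slot 7
Insert 45: h=1 -> slot 1
Insert 43: h=10 -> slot 10
Insert 25: h=3 -> slot 3

Table: [22, 45, None, 25, None, None, None, 95, None, None, 43]


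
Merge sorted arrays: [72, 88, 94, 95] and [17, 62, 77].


Take 17 from B
Take 62 from B
Take 72 from A
Take 77 from B

Merged: [17, 62, 72, 77, 88, 94, 95]


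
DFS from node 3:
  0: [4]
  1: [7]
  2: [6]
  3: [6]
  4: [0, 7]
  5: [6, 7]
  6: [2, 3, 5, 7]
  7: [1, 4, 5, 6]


Visit 3, push [6]
Visit 6, push [7, 5, 2]
Visit 2, push []
Visit 5, push [7]
Visit 7, push [4, 1]
Visit 1, push []
Visit 4, push [0]
Visit 0, push []

DFS order: [3, 6, 2, 5, 7, 1, 4, 0]


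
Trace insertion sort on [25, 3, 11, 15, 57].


Initial: [25, 3, 11, 15, 57]
Insert 3: [3, 25, 11, 15, 57]
Insert 11: [3, 11, 25, 15, 57]
Insert 15: [3, 11, 15, 25, 57]
Insert 57: [3, 11, 15, 25, 57]

Sorted: [3, 11, 15, 25, 57]


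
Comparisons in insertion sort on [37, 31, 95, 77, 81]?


Algorithm: insertion sort
Input: [37, 31, 95, 77, 81]
Sorted: [31, 37, 77, 81, 95]

6


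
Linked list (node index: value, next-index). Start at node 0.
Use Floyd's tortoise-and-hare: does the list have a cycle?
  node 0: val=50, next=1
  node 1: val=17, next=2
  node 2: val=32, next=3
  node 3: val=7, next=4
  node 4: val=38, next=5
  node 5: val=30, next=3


Floyd's tortoise (slow, +1) and hare (fast, +2):
  init: slow=0, fast=0
  step 1: slow=1, fast=2
  step 2: slow=2, fast=4
  step 3: slow=3, fast=3
  slow == fast at node 3: cycle detected

Cycle: yes


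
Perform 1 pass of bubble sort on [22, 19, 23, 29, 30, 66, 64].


Initial: [22, 19, 23, 29, 30, 66, 64]
Pass 1: [19, 22, 23, 29, 30, 64, 66] (2 swaps)

After 1 pass: [19, 22, 23, 29, 30, 64, 66]


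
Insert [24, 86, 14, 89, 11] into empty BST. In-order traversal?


Insert 24: root
Insert 86: R from 24
Insert 14: L from 24
Insert 89: R from 24 -> R from 86
Insert 11: L from 24 -> L from 14

In-order: [11, 14, 24, 86, 89]


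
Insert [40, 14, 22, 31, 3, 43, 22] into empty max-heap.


Insert 40: [40]
Insert 14: [40, 14]
Insert 22: [40, 14, 22]
Insert 31: [40, 31, 22, 14]
Insert 3: [40, 31, 22, 14, 3]
Insert 43: [43, 31, 40, 14, 3, 22]
Insert 22: [43, 31, 40, 14, 3, 22, 22]

Final heap: [43, 31, 40, 14, 3, 22, 22]


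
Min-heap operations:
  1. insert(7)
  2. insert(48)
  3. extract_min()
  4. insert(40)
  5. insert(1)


insert(7) -> [7]
insert(48) -> [7, 48]
extract_min()->7, [48]
insert(40) -> [40, 48]
insert(1) -> [1, 48, 40]

Final heap: [1, 48, 40]


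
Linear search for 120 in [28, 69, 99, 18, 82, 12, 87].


i=0: 28!=120
i=1: 69!=120
i=2: 99!=120
i=3: 18!=120
i=4: 82!=120
i=5: 12!=120
i=6: 87!=120

Not found, 7 comps


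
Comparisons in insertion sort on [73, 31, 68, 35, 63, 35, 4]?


Algorithm: insertion sort
Input: [73, 31, 68, 35, 63, 35, 4]
Sorted: [4, 31, 35, 35, 63, 68, 73]

19


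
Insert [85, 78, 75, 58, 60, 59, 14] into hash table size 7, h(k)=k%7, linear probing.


Insert 85: h=1 -> slot 1
Insert 78: h=1, 1 probes -> slot 2
Insert 75: h=5 -> slot 5
Insert 58: h=2, 1 probes -> slot 3
Insert 60: h=4 -> slot 4
Insert 59: h=3, 3 probes -> slot 6
Insert 14: h=0 -> slot 0

Table: [14, 85, 78, 58, 60, 75, 59]


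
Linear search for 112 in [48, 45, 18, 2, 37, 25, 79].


i=0: 48!=112
i=1: 45!=112
i=2: 18!=112
i=3: 2!=112
i=4: 37!=112
i=5: 25!=112
i=6: 79!=112

Not found, 7 comps


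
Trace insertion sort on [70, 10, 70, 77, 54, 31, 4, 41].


Initial: [70, 10, 70, 77, 54, 31, 4, 41]
Insert 10: [10, 70, 70, 77, 54, 31, 4, 41]
Insert 70: [10, 70, 70, 77, 54, 31, 4, 41]
Insert 77: [10, 70, 70, 77, 54, 31, 4, 41]
Insert 54: [10, 54, 70, 70, 77, 31, 4, 41]
Insert 31: [10, 31, 54, 70, 70, 77, 4, 41]
Insert 4: [4, 10, 31, 54, 70, 70, 77, 41]
Insert 41: [4, 10, 31, 41, 54, 70, 70, 77]

Sorted: [4, 10, 31, 41, 54, 70, 70, 77]


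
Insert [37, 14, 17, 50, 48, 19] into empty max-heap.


Insert 37: [37]
Insert 14: [37, 14]
Insert 17: [37, 14, 17]
Insert 50: [50, 37, 17, 14]
Insert 48: [50, 48, 17, 14, 37]
Insert 19: [50, 48, 19, 14, 37, 17]

Final heap: [50, 48, 19, 14, 37, 17]


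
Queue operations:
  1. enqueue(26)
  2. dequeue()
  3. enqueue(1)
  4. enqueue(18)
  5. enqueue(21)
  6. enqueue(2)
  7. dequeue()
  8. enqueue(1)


enqueue(26) -> [26]
dequeue()->26, []
enqueue(1) -> [1]
enqueue(18) -> [1, 18]
enqueue(21) -> [1, 18, 21]
enqueue(2) -> [1, 18, 21, 2]
dequeue()->1, [18, 21, 2]
enqueue(1) -> [18, 21, 2, 1]

Final queue: [18, 21, 2, 1]


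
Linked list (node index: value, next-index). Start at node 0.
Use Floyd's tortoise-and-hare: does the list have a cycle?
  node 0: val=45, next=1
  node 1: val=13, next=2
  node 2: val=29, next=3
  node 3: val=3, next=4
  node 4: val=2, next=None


Floyd's tortoise (slow, +1) and hare (fast, +2):
  init: slow=0, fast=0
  step 1: slow=1, fast=2
  step 2: slow=2, fast=4
  step 3: fast -> None, no cycle

Cycle: no


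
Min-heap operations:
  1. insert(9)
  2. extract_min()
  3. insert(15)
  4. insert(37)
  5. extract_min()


insert(9) -> [9]
extract_min()->9, []
insert(15) -> [15]
insert(37) -> [15, 37]
extract_min()->15, [37]

Final heap: [37]


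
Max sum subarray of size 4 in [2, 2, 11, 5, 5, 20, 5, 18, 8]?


[0:4]: 20
[1:5]: 23
[2:6]: 41
[3:7]: 35
[4:8]: 48
[5:9]: 51

Max: 51 at [5:9]


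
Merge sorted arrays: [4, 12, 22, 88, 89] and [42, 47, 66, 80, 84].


Take 4 from A
Take 12 from A
Take 22 from A
Take 42 from B
Take 47 from B
Take 66 from B
Take 80 from B
Take 84 from B

Merged: [4, 12, 22, 42, 47, 66, 80, 84, 88, 89]


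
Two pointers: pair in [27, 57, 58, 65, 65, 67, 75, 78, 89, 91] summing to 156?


lo=0(27)+hi=9(91)=118
lo=1(57)+hi=9(91)=148
lo=2(58)+hi=9(91)=149
lo=3(65)+hi=9(91)=156

Yes: 65+91=156


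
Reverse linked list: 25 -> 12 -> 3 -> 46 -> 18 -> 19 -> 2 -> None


Step 1: curr=25, set curr.next=prev(None) | reversed so far: 25
Step 2: curr=12, set curr.next=prev(25) | reversed so far: 12 -> 25
Step 3: curr=3, set curr.next=prev(12) | reversed so far: 3 -> 12 -> 25
Step 4: curr=46, set curr.next=prev(3) | reversed so far: 46 -> 3 -> 12 -> 25
Step 5: curr=18, set curr.next=prev(46) | reversed so far: 18 -> 46 -> 3 -> 12 -> 25
Step 6: curr=19, set curr.next=prev(18) | reversed so far: 19 -> 18 -> 46 -> 3 -> 12 -> 25
Step 7: curr=2, set curr.next=prev(19) | reversed so far: 2 -> 19 -> 18 -> 46 -> 3 -> 12 -> 25

2 -> 19 -> 18 -> 46 -> 3 -> 12 -> 25 -> None


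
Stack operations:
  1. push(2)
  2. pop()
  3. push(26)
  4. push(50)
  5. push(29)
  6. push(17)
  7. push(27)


push(2) -> [2]
pop()->2, []
push(26) -> [26]
push(50) -> [26, 50]
push(29) -> [26, 50, 29]
push(17) -> [26, 50, 29, 17]
push(27) -> [26, 50, 29, 17, 27]

Final stack: [26, 50, 29, 17, 27]


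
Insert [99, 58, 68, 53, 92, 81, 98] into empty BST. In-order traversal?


Insert 99: root
Insert 58: L from 99
Insert 68: L from 99 -> R from 58
Insert 53: L from 99 -> L from 58
Insert 92: L from 99 -> R from 58 -> R from 68
Insert 81: L from 99 -> R from 58 -> R from 68 -> L from 92
Insert 98: L from 99 -> R from 58 -> R from 68 -> R from 92

In-order: [53, 58, 68, 81, 92, 98, 99]


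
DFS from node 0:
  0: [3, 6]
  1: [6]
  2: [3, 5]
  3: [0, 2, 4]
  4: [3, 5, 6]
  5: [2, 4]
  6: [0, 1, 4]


Visit 0, push [6, 3]
Visit 3, push [4, 2]
Visit 2, push [5]
Visit 5, push [4]
Visit 4, push [6]
Visit 6, push [1]
Visit 1, push []

DFS order: [0, 3, 2, 5, 4, 6, 1]


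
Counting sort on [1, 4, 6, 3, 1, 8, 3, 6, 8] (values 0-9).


Input: [1, 4, 6, 3, 1, 8, 3, 6, 8]
Counts: [0, 2, 0, 2, 1, 0, 2, 0, 2, 0]

Sorted: [1, 1, 3, 3, 4, 6, 6, 8, 8]


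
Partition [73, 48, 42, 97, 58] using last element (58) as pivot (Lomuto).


Pivot: 58
  48 <= 58: swap -> [48, 73, 42, 97, 58]
  42 <= 58: swap -> [48, 42, 73, 97, 58]
Place pivot at 2: [48, 42, 58, 97, 73]

Partitioned: [48, 42, 58, 97, 73]


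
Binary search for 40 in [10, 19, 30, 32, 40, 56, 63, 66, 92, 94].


Step 1: lo=0, hi=9, mid=4, val=40

Found at index 4


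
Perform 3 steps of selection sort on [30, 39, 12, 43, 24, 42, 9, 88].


Initial: [30, 39, 12, 43, 24, 42, 9, 88]
Step 1: min=9 at 6
  Swap: [9, 39, 12, 43, 24, 42, 30, 88]
Step 2: min=12 at 2
  Swap: [9, 12, 39, 43, 24, 42, 30, 88]
Step 3: min=24 at 4
  Swap: [9, 12, 24, 43, 39, 42, 30, 88]

After 3 steps: [9, 12, 24, 43, 39, 42, 30, 88]


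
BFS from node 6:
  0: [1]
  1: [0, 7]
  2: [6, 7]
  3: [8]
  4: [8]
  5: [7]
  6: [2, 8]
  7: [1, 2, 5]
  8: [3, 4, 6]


Visit 6, enqueue [2, 8]
Visit 2, enqueue [7]
Visit 8, enqueue [3, 4]
Visit 7, enqueue [1, 5]
Visit 3, enqueue []
Visit 4, enqueue []
Visit 1, enqueue [0]
Visit 5, enqueue []
Visit 0, enqueue []

BFS order: [6, 2, 8, 7, 3, 4, 1, 5, 0]


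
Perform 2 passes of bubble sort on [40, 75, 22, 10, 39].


Initial: [40, 75, 22, 10, 39]
Pass 1: [40, 22, 10, 39, 75] (3 swaps)
Pass 2: [22, 10, 39, 40, 75] (3 swaps)

After 2 passes: [22, 10, 39, 40, 75]


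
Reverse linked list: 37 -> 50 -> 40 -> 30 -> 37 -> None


Step 1: curr=37, set curr.next=prev(None) | reversed so far: 37
Step 2: curr=50, set curr.next=prev(37) | reversed so far: 50 -> 37
Step 3: curr=40, set curr.next=prev(50) | reversed so far: 40 -> 50 -> 37
Step 4: curr=30, set curr.next=prev(40) | reversed so far: 30 -> 40 -> 50 -> 37
Step 5: curr=37, set curr.next=prev(30) | reversed so far: 37 -> 30 -> 40 -> 50 -> 37

37 -> 30 -> 40 -> 50 -> 37 -> None


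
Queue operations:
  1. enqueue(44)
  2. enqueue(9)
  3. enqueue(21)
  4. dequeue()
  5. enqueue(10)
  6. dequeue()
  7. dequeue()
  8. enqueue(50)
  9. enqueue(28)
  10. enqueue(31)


enqueue(44) -> [44]
enqueue(9) -> [44, 9]
enqueue(21) -> [44, 9, 21]
dequeue()->44, [9, 21]
enqueue(10) -> [9, 21, 10]
dequeue()->9, [21, 10]
dequeue()->21, [10]
enqueue(50) -> [10, 50]
enqueue(28) -> [10, 50, 28]
enqueue(31) -> [10, 50, 28, 31]

Final queue: [10, 50, 28, 31]


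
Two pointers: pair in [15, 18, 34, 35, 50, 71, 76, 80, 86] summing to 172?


lo=0(15)+hi=8(86)=101
lo=1(18)+hi=8(86)=104
lo=2(34)+hi=8(86)=120
lo=3(35)+hi=8(86)=121
lo=4(50)+hi=8(86)=136
lo=5(71)+hi=8(86)=157
lo=6(76)+hi=8(86)=162
lo=7(80)+hi=8(86)=166

No pair found


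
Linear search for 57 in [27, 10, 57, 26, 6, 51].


i=0: 27!=57
i=1: 10!=57
i=2: 57==57 found!

Found at 2, 3 comps


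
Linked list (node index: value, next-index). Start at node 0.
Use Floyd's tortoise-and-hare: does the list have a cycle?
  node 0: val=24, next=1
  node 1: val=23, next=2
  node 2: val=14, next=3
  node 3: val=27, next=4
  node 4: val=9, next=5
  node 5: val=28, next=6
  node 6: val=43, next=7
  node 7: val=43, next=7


Floyd's tortoise (slow, +1) and hare (fast, +2):
  init: slow=0, fast=0
  step 1: slow=1, fast=2
  step 2: slow=2, fast=4
  step 3: slow=3, fast=6
  step 4: slow=4, fast=7
  step 5: slow=5, fast=7
  step 6: slow=6, fast=7
  step 7: slow=7, fast=7
  slow == fast at node 7: cycle detected

Cycle: yes


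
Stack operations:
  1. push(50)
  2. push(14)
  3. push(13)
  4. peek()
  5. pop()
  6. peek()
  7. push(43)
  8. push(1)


push(50) -> [50]
push(14) -> [50, 14]
push(13) -> [50, 14, 13]
peek()->13
pop()->13, [50, 14]
peek()->14
push(43) -> [50, 14, 43]
push(1) -> [50, 14, 43, 1]

Final stack: [50, 14, 43, 1]


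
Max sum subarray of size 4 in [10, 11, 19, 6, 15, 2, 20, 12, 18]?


[0:4]: 46
[1:5]: 51
[2:6]: 42
[3:7]: 43
[4:8]: 49
[5:9]: 52

Max: 52 at [5:9]


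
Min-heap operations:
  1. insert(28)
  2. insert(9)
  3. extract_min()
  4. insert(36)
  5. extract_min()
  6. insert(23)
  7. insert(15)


insert(28) -> [28]
insert(9) -> [9, 28]
extract_min()->9, [28]
insert(36) -> [28, 36]
extract_min()->28, [36]
insert(23) -> [23, 36]
insert(15) -> [15, 36, 23]

Final heap: [15, 36, 23]


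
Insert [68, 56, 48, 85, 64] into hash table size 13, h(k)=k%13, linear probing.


Insert 68: h=3 -> slot 3
Insert 56: h=4 -> slot 4
Insert 48: h=9 -> slot 9
Insert 85: h=7 -> slot 7
Insert 64: h=12 -> slot 12

Table: [None, None, None, 68, 56, None, None, 85, None, 48, None, None, 64]


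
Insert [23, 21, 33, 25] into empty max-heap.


Insert 23: [23]
Insert 21: [23, 21]
Insert 33: [33, 21, 23]
Insert 25: [33, 25, 23, 21]

Final heap: [33, 25, 23, 21]


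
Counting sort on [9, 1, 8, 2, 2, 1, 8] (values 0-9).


Input: [9, 1, 8, 2, 2, 1, 8]
Counts: [0, 2, 2, 0, 0, 0, 0, 0, 2, 1]

Sorted: [1, 1, 2, 2, 8, 8, 9]


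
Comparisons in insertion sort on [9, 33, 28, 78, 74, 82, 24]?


Algorithm: insertion sort
Input: [9, 33, 28, 78, 74, 82, 24]
Sorted: [9, 24, 28, 33, 74, 78, 82]

13


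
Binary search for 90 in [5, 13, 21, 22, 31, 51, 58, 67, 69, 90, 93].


Step 1: lo=0, hi=10, mid=5, val=51
Step 2: lo=6, hi=10, mid=8, val=69
Step 3: lo=9, hi=10, mid=9, val=90

Found at index 9


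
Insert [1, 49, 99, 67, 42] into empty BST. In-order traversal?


Insert 1: root
Insert 49: R from 1
Insert 99: R from 1 -> R from 49
Insert 67: R from 1 -> R from 49 -> L from 99
Insert 42: R from 1 -> L from 49

In-order: [1, 42, 49, 67, 99]


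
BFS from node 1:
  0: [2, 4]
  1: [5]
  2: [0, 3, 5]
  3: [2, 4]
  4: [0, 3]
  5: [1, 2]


Visit 1, enqueue [5]
Visit 5, enqueue [2]
Visit 2, enqueue [0, 3]
Visit 0, enqueue [4]
Visit 3, enqueue []
Visit 4, enqueue []

BFS order: [1, 5, 2, 0, 3, 4]


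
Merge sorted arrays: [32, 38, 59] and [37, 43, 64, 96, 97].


Take 32 from A
Take 37 from B
Take 38 from A
Take 43 from B
Take 59 from A

Merged: [32, 37, 38, 43, 59, 64, 96, 97]


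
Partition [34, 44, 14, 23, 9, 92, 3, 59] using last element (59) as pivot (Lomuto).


Pivot: 59
  34 <= 59: advance i (no swap)
  44 <= 59: advance i (no swap)
  14 <= 59: advance i (no swap)
  23 <= 59: advance i (no swap)
  9 <= 59: advance i (no swap)
  3 <= 59: swap -> [34, 44, 14, 23, 9, 3, 92, 59]
Place pivot at 6: [34, 44, 14, 23, 9, 3, 59, 92]

Partitioned: [34, 44, 14, 23, 9, 3, 59, 92]


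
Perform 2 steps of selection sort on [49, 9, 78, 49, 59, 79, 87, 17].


Initial: [49, 9, 78, 49, 59, 79, 87, 17]
Step 1: min=9 at 1
  Swap: [9, 49, 78, 49, 59, 79, 87, 17]
Step 2: min=17 at 7
  Swap: [9, 17, 78, 49, 59, 79, 87, 49]

After 2 steps: [9, 17, 78, 49, 59, 79, 87, 49]


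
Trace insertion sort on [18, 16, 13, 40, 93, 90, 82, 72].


Initial: [18, 16, 13, 40, 93, 90, 82, 72]
Insert 16: [16, 18, 13, 40, 93, 90, 82, 72]
Insert 13: [13, 16, 18, 40, 93, 90, 82, 72]
Insert 40: [13, 16, 18, 40, 93, 90, 82, 72]
Insert 93: [13, 16, 18, 40, 93, 90, 82, 72]
Insert 90: [13, 16, 18, 40, 90, 93, 82, 72]
Insert 82: [13, 16, 18, 40, 82, 90, 93, 72]
Insert 72: [13, 16, 18, 40, 72, 82, 90, 93]

Sorted: [13, 16, 18, 40, 72, 82, 90, 93]


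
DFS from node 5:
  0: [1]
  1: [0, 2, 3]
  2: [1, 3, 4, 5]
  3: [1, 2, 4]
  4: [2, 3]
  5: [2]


Visit 5, push [2]
Visit 2, push [4, 3, 1]
Visit 1, push [3, 0]
Visit 0, push []
Visit 3, push [4]
Visit 4, push []

DFS order: [5, 2, 1, 0, 3, 4]


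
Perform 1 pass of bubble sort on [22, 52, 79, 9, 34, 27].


Initial: [22, 52, 79, 9, 34, 27]
Pass 1: [22, 52, 9, 34, 27, 79] (3 swaps)

After 1 pass: [22, 52, 9, 34, 27, 79]


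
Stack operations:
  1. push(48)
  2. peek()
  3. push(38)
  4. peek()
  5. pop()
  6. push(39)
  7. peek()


push(48) -> [48]
peek()->48
push(38) -> [48, 38]
peek()->38
pop()->38, [48]
push(39) -> [48, 39]
peek()->39

Final stack: [48, 39]


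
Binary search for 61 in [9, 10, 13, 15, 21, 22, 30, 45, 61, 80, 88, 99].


Step 1: lo=0, hi=11, mid=5, val=22
Step 2: lo=6, hi=11, mid=8, val=61

Found at index 8


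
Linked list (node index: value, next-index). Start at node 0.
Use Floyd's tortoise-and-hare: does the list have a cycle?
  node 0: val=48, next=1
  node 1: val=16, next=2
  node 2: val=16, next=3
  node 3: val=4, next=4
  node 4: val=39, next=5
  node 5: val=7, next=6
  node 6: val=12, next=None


Floyd's tortoise (slow, +1) and hare (fast, +2):
  init: slow=0, fast=0
  step 1: slow=1, fast=2
  step 2: slow=2, fast=4
  step 3: slow=3, fast=6
  step 4: fast -> None, no cycle

Cycle: no


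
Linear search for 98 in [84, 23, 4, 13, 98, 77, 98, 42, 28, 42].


i=0: 84!=98
i=1: 23!=98
i=2: 4!=98
i=3: 13!=98
i=4: 98==98 found!

Found at 4, 5 comps


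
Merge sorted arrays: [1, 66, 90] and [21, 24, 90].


Take 1 from A
Take 21 from B
Take 24 from B
Take 66 from A
Take 90 from A

Merged: [1, 21, 24, 66, 90, 90]


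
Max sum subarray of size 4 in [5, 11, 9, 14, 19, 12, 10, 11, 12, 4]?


[0:4]: 39
[1:5]: 53
[2:6]: 54
[3:7]: 55
[4:8]: 52
[5:9]: 45
[6:10]: 37

Max: 55 at [3:7]


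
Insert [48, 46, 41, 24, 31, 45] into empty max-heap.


Insert 48: [48]
Insert 46: [48, 46]
Insert 41: [48, 46, 41]
Insert 24: [48, 46, 41, 24]
Insert 31: [48, 46, 41, 24, 31]
Insert 45: [48, 46, 45, 24, 31, 41]

Final heap: [48, 46, 45, 24, 31, 41]


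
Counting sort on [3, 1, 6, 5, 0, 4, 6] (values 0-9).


Input: [3, 1, 6, 5, 0, 4, 6]
Counts: [1, 1, 0, 1, 1, 1, 2, 0, 0, 0]

Sorted: [0, 1, 3, 4, 5, 6, 6]


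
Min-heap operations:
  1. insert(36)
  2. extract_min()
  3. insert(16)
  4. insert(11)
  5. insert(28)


insert(36) -> [36]
extract_min()->36, []
insert(16) -> [16]
insert(11) -> [11, 16]
insert(28) -> [11, 16, 28]

Final heap: [11, 16, 28]


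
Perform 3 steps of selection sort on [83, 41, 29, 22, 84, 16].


Initial: [83, 41, 29, 22, 84, 16]
Step 1: min=16 at 5
  Swap: [16, 41, 29, 22, 84, 83]
Step 2: min=22 at 3
  Swap: [16, 22, 29, 41, 84, 83]
Step 3: min=29 at 2
  Swap: [16, 22, 29, 41, 84, 83]

After 3 steps: [16, 22, 29, 41, 84, 83]


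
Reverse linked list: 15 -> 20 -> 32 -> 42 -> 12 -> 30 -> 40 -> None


Step 1: curr=15, set curr.next=prev(None) | reversed so far: 15
Step 2: curr=20, set curr.next=prev(15) | reversed so far: 20 -> 15
Step 3: curr=32, set curr.next=prev(20) | reversed so far: 32 -> 20 -> 15
Step 4: curr=42, set curr.next=prev(32) | reversed so far: 42 -> 32 -> 20 -> 15
Step 5: curr=12, set curr.next=prev(42) | reversed so far: 12 -> 42 -> 32 -> 20 -> 15
Step 6: curr=30, set curr.next=prev(12) | reversed so far: 30 -> 12 -> 42 -> 32 -> 20 -> 15
Step 7: curr=40, set curr.next=prev(30) | reversed so far: 40 -> 30 -> 12 -> 42 -> 32 -> 20 -> 15

40 -> 30 -> 12 -> 42 -> 32 -> 20 -> 15 -> None


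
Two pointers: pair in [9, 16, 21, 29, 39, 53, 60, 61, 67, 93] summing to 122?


lo=0(9)+hi=9(93)=102
lo=1(16)+hi=9(93)=109
lo=2(21)+hi=9(93)=114
lo=3(29)+hi=9(93)=122

Yes: 29+93=122


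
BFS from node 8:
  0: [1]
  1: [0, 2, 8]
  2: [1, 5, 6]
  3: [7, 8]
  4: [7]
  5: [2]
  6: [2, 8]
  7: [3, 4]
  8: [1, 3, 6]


Visit 8, enqueue [1, 3, 6]
Visit 1, enqueue [0, 2]
Visit 3, enqueue [7]
Visit 6, enqueue []
Visit 0, enqueue []
Visit 2, enqueue [5]
Visit 7, enqueue [4]
Visit 5, enqueue []
Visit 4, enqueue []

BFS order: [8, 1, 3, 6, 0, 2, 7, 5, 4]


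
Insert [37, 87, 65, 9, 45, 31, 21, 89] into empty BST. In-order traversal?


Insert 37: root
Insert 87: R from 37
Insert 65: R from 37 -> L from 87
Insert 9: L from 37
Insert 45: R from 37 -> L from 87 -> L from 65
Insert 31: L from 37 -> R from 9
Insert 21: L from 37 -> R from 9 -> L from 31
Insert 89: R from 37 -> R from 87

In-order: [9, 21, 31, 37, 45, 65, 87, 89]


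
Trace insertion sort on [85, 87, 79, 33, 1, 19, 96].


Initial: [85, 87, 79, 33, 1, 19, 96]
Insert 87: [85, 87, 79, 33, 1, 19, 96]
Insert 79: [79, 85, 87, 33, 1, 19, 96]
Insert 33: [33, 79, 85, 87, 1, 19, 96]
Insert 1: [1, 33, 79, 85, 87, 19, 96]
Insert 19: [1, 19, 33, 79, 85, 87, 96]
Insert 96: [1, 19, 33, 79, 85, 87, 96]

Sorted: [1, 19, 33, 79, 85, 87, 96]


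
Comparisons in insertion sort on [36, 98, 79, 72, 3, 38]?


Algorithm: insertion sort
Input: [36, 98, 79, 72, 3, 38]
Sorted: [3, 36, 38, 72, 79, 98]

14


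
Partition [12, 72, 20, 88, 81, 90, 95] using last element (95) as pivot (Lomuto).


Pivot: 95
  12 <= 95: advance i (no swap)
  72 <= 95: advance i (no swap)
  20 <= 95: advance i (no swap)
  88 <= 95: advance i (no swap)
  81 <= 95: advance i (no swap)
  90 <= 95: advance i (no swap)
Place pivot at 6: [12, 72, 20, 88, 81, 90, 95]

Partitioned: [12, 72, 20, 88, 81, 90, 95]


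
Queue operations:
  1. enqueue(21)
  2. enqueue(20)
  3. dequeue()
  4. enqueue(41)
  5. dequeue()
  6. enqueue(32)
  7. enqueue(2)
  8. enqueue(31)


enqueue(21) -> [21]
enqueue(20) -> [21, 20]
dequeue()->21, [20]
enqueue(41) -> [20, 41]
dequeue()->20, [41]
enqueue(32) -> [41, 32]
enqueue(2) -> [41, 32, 2]
enqueue(31) -> [41, 32, 2, 31]

Final queue: [41, 32, 2, 31]


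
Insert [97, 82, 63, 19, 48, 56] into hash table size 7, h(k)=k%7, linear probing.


Insert 97: h=6 -> slot 6
Insert 82: h=5 -> slot 5
Insert 63: h=0 -> slot 0
Insert 19: h=5, 3 probes -> slot 1
Insert 48: h=6, 3 probes -> slot 2
Insert 56: h=0, 3 probes -> slot 3

Table: [63, 19, 48, 56, None, 82, 97]


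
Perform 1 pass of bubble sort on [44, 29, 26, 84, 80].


Initial: [44, 29, 26, 84, 80]
Pass 1: [29, 26, 44, 80, 84] (3 swaps)

After 1 pass: [29, 26, 44, 80, 84]


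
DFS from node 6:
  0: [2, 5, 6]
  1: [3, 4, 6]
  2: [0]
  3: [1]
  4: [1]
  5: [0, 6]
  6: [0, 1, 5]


Visit 6, push [5, 1, 0]
Visit 0, push [5, 2]
Visit 2, push []
Visit 5, push []
Visit 1, push [4, 3]
Visit 3, push []
Visit 4, push []

DFS order: [6, 0, 2, 5, 1, 3, 4]


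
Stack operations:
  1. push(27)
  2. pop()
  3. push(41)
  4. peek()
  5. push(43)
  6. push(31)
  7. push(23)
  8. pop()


push(27) -> [27]
pop()->27, []
push(41) -> [41]
peek()->41
push(43) -> [41, 43]
push(31) -> [41, 43, 31]
push(23) -> [41, 43, 31, 23]
pop()->23, [41, 43, 31]

Final stack: [41, 43, 31]


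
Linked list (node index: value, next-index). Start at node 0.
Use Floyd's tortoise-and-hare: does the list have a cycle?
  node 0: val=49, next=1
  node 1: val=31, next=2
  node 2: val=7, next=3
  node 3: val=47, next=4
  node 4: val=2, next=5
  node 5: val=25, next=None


Floyd's tortoise (slow, +1) and hare (fast, +2):
  init: slow=0, fast=0
  step 1: slow=1, fast=2
  step 2: slow=2, fast=4
  step 3: fast 4->5->None, no cycle

Cycle: no


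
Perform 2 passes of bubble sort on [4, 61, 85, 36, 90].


Initial: [4, 61, 85, 36, 90]
Pass 1: [4, 61, 36, 85, 90] (1 swaps)
Pass 2: [4, 36, 61, 85, 90] (1 swaps)

After 2 passes: [4, 36, 61, 85, 90]


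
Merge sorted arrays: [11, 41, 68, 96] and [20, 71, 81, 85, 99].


Take 11 from A
Take 20 from B
Take 41 from A
Take 68 from A
Take 71 from B
Take 81 from B
Take 85 from B
Take 96 from A

Merged: [11, 20, 41, 68, 71, 81, 85, 96, 99]


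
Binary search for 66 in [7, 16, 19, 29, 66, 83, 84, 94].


Step 1: lo=0, hi=7, mid=3, val=29
Step 2: lo=4, hi=7, mid=5, val=83
Step 3: lo=4, hi=4, mid=4, val=66

Found at index 4


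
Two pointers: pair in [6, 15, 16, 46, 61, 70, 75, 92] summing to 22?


lo=0(6)+hi=7(92)=98
lo=0(6)+hi=6(75)=81
lo=0(6)+hi=5(70)=76
lo=0(6)+hi=4(61)=67
lo=0(6)+hi=3(46)=52
lo=0(6)+hi=2(16)=22

Yes: 6+16=22


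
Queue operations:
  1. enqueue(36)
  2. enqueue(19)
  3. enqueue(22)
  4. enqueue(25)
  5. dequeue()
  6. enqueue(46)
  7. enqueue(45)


enqueue(36) -> [36]
enqueue(19) -> [36, 19]
enqueue(22) -> [36, 19, 22]
enqueue(25) -> [36, 19, 22, 25]
dequeue()->36, [19, 22, 25]
enqueue(46) -> [19, 22, 25, 46]
enqueue(45) -> [19, 22, 25, 46, 45]

Final queue: [19, 22, 25, 46, 45]


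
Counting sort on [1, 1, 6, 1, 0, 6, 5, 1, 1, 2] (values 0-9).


Input: [1, 1, 6, 1, 0, 6, 5, 1, 1, 2]
Counts: [1, 5, 1, 0, 0, 1, 2, 0, 0, 0]

Sorted: [0, 1, 1, 1, 1, 1, 2, 5, 6, 6]


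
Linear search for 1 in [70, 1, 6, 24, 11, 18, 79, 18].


i=0: 70!=1
i=1: 1==1 found!

Found at 1, 2 comps


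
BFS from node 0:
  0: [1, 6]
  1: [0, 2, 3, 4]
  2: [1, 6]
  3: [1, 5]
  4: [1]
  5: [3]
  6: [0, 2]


Visit 0, enqueue [1, 6]
Visit 1, enqueue [2, 3, 4]
Visit 6, enqueue []
Visit 2, enqueue []
Visit 3, enqueue [5]
Visit 4, enqueue []
Visit 5, enqueue []

BFS order: [0, 1, 6, 2, 3, 4, 5]


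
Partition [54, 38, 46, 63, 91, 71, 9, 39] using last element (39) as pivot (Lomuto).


Pivot: 39
  38 <= 39: swap -> [38, 54, 46, 63, 91, 71, 9, 39]
  9 <= 39: swap -> [38, 9, 46, 63, 91, 71, 54, 39]
Place pivot at 2: [38, 9, 39, 63, 91, 71, 54, 46]

Partitioned: [38, 9, 39, 63, 91, 71, 54, 46]


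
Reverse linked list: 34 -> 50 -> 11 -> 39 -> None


Step 1: curr=34, set curr.next=prev(None) | reversed so far: 34
Step 2: curr=50, set curr.next=prev(34) | reversed so far: 50 -> 34
Step 3: curr=11, set curr.next=prev(50) | reversed so far: 11 -> 50 -> 34
Step 4: curr=39, set curr.next=prev(11) | reversed so far: 39 -> 11 -> 50 -> 34

39 -> 11 -> 50 -> 34 -> None


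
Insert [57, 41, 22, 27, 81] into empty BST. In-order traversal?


Insert 57: root
Insert 41: L from 57
Insert 22: L from 57 -> L from 41
Insert 27: L from 57 -> L from 41 -> R from 22
Insert 81: R from 57

In-order: [22, 27, 41, 57, 81]


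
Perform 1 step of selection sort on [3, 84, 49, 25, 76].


Initial: [3, 84, 49, 25, 76]
Step 1: min=3 at 0
  Swap: [3, 84, 49, 25, 76]

After 1 step: [3, 84, 49, 25, 76]


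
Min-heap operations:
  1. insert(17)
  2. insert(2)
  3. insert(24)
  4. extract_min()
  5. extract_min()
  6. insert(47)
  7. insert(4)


insert(17) -> [17]
insert(2) -> [2, 17]
insert(24) -> [2, 17, 24]
extract_min()->2, [17, 24]
extract_min()->17, [24]
insert(47) -> [24, 47]
insert(4) -> [4, 47, 24]

Final heap: [4, 47, 24]


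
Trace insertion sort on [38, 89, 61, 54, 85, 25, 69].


Initial: [38, 89, 61, 54, 85, 25, 69]
Insert 89: [38, 89, 61, 54, 85, 25, 69]
Insert 61: [38, 61, 89, 54, 85, 25, 69]
Insert 54: [38, 54, 61, 89, 85, 25, 69]
Insert 85: [38, 54, 61, 85, 89, 25, 69]
Insert 25: [25, 38, 54, 61, 85, 89, 69]
Insert 69: [25, 38, 54, 61, 69, 85, 89]

Sorted: [25, 38, 54, 61, 69, 85, 89]


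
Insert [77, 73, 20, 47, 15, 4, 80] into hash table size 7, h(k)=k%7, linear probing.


Insert 77: h=0 -> slot 0
Insert 73: h=3 -> slot 3
Insert 20: h=6 -> slot 6
Insert 47: h=5 -> slot 5
Insert 15: h=1 -> slot 1
Insert 4: h=4 -> slot 4
Insert 80: h=3, 6 probes -> slot 2

Table: [77, 15, 80, 73, 4, 47, 20]


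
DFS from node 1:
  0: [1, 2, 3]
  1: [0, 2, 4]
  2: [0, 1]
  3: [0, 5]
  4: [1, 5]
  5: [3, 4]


Visit 1, push [4, 2, 0]
Visit 0, push [3, 2]
Visit 2, push []
Visit 3, push [5]
Visit 5, push [4]
Visit 4, push []

DFS order: [1, 0, 2, 3, 5, 4]


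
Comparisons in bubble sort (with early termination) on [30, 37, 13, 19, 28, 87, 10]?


Algorithm: bubble sort (with early termination)
Input: [30, 37, 13, 19, 28, 87, 10]
Sorted: [10, 13, 19, 28, 30, 37, 87]

21


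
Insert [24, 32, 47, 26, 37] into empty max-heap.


Insert 24: [24]
Insert 32: [32, 24]
Insert 47: [47, 24, 32]
Insert 26: [47, 26, 32, 24]
Insert 37: [47, 37, 32, 24, 26]

Final heap: [47, 37, 32, 24, 26]


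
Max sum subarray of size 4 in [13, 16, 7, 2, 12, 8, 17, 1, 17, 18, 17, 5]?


[0:4]: 38
[1:5]: 37
[2:6]: 29
[3:7]: 39
[4:8]: 38
[5:9]: 43
[6:10]: 53
[7:11]: 53
[8:12]: 57

Max: 57 at [8:12]


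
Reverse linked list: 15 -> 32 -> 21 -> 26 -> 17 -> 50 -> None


Step 1: curr=15, set curr.next=prev(None) | reversed so far: 15
Step 2: curr=32, set curr.next=prev(15) | reversed so far: 32 -> 15
Step 3: curr=21, set curr.next=prev(32) | reversed so far: 21 -> 32 -> 15
Step 4: curr=26, set curr.next=prev(21) | reversed so far: 26 -> 21 -> 32 -> 15
Step 5: curr=17, set curr.next=prev(26) | reversed so far: 17 -> 26 -> 21 -> 32 -> 15
Step 6: curr=50, set curr.next=prev(17) | reversed so far: 50 -> 17 -> 26 -> 21 -> 32 -> 15

50 -> 17 -> 26 -> 21 -> 32 -> 15 -> None


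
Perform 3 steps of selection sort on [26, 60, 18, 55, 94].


Initial: [26, 60, 18, 55, 94]
Step 1: min=18 at 2
  Swap: [18, 60, 26, 55, 94]
Step 2: min=26 at 2
  Swap: [18, 26, 60, 55, 94]
Step 3: min=55 at 3
  Swap: [18, 26, 55, 60, 94]

After 3 steps: [18, 26, 55, 60, 94]


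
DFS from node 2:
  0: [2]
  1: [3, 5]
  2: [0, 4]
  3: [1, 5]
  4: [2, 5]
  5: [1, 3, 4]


Visit 2, push [4, 0]
Visit 0, push []
Visit 4, push [5]
Visit 5, push [3, 1]
Visit 1, push [3]
Visit 3, push []

DFS order: [2, 0, 4, 5, 1, 3]


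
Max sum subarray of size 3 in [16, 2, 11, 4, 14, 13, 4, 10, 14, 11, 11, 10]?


[0:3]: 29
[1:4]: 17
[2:5]: 29
[3:6]: 31
[4:7]: 31
[5:8]: 27
[6:9]: 28
[7:10]: 35
[8:11]: 36
[9:12]: 32

Max: 36 at [8:11]


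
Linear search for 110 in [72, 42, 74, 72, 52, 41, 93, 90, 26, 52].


i=0: 72!=110
i=1: 42!=110
i=2: 74!=110
i=3: 72!=110
i=4: 52!=110
i=5: 41!=110
i=6: 93!=110
i=7: 90!=110
i=8: 26!=110
i=9: 52!=110

Not found, 10 comps


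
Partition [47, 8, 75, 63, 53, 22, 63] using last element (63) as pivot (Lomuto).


Pivot: 63
  47 <= 63: advance i (no swap)
  8 <= 63: advance i (no swap)
  63 <= 63: swap -> [47, 8, 63, 75, 53, 22, 63]
  53 <= 63: swap -> [47, 8, 63, 53, 75, 22, 63]
  22 <= 63: swap -> [47, 8, 63, 53, 22, 75, 63]
Place pivot at 5: [47, 8, 63, 53, 22, 63, 75]

Partitioned: [47, 8, 63, 53, 22, 63, 75]


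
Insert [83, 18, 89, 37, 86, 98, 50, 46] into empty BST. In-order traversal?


Insert 83: root
Insert 18: L from 83
Insert 89: R from 83
Insert 37: L from 83 -> R from 18
Insert 86: R from 83 -> L from 89
Insert 98: R from 83 -> R from 89
Insert 50: L from 83 -> R from 18 -> R from 37
Insert 46: L from 83 -> R from 18 -> R from 37 -> L from 50

In-order: [18, 37, 46, 50, 83, 86, 89, 98]


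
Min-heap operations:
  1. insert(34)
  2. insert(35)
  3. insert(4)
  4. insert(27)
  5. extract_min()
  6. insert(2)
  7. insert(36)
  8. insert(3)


insert(34) -> [34]
insert(35) -> [34, 35]
insert(4) -> [4, 35, 34]
insert(27) -> [4, 27, 34, 35]
extract_min()->4, [27, 35, 34]
insert(2) -> [2, 27, 34, 35]
insert(36) -> [2, 27, 34, 35, 36]
insert(3) -> [2, 27, 3, 35, 36, 34]

Final heap: [2, 27, 3, 35, 36, 34]


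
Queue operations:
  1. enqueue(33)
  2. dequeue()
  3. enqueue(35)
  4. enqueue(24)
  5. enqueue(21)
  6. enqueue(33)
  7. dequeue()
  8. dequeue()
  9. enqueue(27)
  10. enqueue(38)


enqueue(33) -> [33]
dequeue()->33, []
enqueue(35) -> [35]
enqueue(24) -> [35, 24]
enqueue(21) -> [35, 24, 21]
enqueue(33) -> [35, 24, 21, 33]
dequeue()->35, [24, 21, 33]
dequeue()->24, [21, 33]
enqueue(27) -> [21, 33, 27]
enqueue(38) -> [21, 33, 27, 38]

Final queue: [21, 33, 27, 38]


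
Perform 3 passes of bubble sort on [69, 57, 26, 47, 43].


Initial: [69, 57, 26, 47, 43]
Pass 1: [57, 26, 47, 43, 69] (4 swaps)
Pass 2: [26, 47, 43, 57, 69] (3 swaps)
Pass 3: [26, 43, 47, 57, 69] (1 swaps)

After 3 passes: [26, 43, 47, 57, 69]


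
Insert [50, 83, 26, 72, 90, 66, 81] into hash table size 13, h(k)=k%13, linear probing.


Insert 50: h=11 -> slot 11
Insert 83: h=5 -> slot 5
Insert 26: h=0 -> slot 0
Insert 72: h=7 -> slot 7
Insert 90: h=12 -> slot 12
Insert 66: h=1 -> slot 1
Insert 81: h=3 -> slot 3

Table: [26, 66, None, 81, None, 83, None, 72, None, None, None, 50, 90]


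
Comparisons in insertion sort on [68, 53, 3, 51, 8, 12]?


Algorithm: insertion sort
Input: [68, 53, 3, 51, 8, 12]
Sorted: [3, 8, 12, 51, 53, 68]

14


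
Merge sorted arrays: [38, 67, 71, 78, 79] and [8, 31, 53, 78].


Take 8 from B
Take 31 from B
Take 38 from A
Take 53 from B
Take 67 from A
Take 71 from A
Take 78 from A
Take 78 from B

Merged: [8, 31, 38, 53, 67, 71, 78, 78, 79]


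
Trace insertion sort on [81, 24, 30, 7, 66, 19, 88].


Initial: [81, 24, 30, 7, 66, 19, 88]
Insert 24: [24, 81, 30, 7, 66, 19, 88]
Insert 30: [24, 30, 81, 7, 66, 19, 88]
Insert 7: [7, 24, 30, 81, 66, 19, 88]
Insert 66: [7, 24, 30, 66, 81, 19, 88]
Insert 19: [7, 19, 24, 30, 66, 81, 88]
Insert 88: [7, 19, 24, 30, 66, 81, 88]

Sorted: [7, 19, 24, 30, 66, 81, 88]


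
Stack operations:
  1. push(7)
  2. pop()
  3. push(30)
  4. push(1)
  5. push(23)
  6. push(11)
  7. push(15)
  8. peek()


push(7) -> [7]
pop()->7, []
push(30) -> [30]
push(1) -> [30, 1]
push(23) -> [30, 1, 23]
push(11) -> [30, 1, 23, 11]
push(15) -> [30, 1, 23, 11, 15]
peek()->15

Final stack: [30, 1, 23, 11, 15]


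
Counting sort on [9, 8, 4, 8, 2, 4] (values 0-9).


Input: [9, 8, 4, 8, 2, 4]
Counts: [0, 0, 1, 0, 2, 0, 0, 0, 2, 1]

Sorted: [2, 4, 4, 8, 8, 9]


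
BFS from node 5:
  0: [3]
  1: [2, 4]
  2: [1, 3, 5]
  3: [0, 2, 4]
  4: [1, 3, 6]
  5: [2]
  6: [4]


Visit 5, enqueue [2]
Visit 2, enqueue [1, 3]
Visit 1, enqueue [4]
Visit 3, enqueue [0]
Visit 4, enqueue [6]
Visit 0, enqueue []
Visit 6, enqueue []

BFS order: [5, 2, 1, 3, 4, 0, 6]
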